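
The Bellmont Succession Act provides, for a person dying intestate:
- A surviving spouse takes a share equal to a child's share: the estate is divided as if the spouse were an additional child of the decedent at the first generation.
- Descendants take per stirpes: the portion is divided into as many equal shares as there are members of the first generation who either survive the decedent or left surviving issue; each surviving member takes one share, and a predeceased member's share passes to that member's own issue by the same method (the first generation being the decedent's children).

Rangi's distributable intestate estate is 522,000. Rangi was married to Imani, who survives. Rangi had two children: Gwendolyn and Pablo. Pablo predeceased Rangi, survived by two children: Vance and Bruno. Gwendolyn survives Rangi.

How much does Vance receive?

Vance receives 87,000.

The spouse counts as an additional share at the children's level, so there are 3 primary shares of 174,000. Imani takes one such share (174,000).
The children's combined portion (348,000) is divided into 2 shares of 174,000: Gwendolyn takes 174,000; Pablo's 174,000 share passes to Pablo's issue.
Pablo's share (174,000) is divided into 2 shares of 87,000: Vance and Bruno each take 87,000.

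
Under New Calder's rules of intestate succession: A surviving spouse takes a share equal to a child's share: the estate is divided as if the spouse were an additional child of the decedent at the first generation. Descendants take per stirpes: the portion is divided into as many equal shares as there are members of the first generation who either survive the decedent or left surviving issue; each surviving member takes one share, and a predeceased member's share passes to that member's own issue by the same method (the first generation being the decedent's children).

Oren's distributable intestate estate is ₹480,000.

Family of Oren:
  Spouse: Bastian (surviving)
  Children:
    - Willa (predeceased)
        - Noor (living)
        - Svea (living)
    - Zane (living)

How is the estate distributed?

Bastian: ₹160,000; Noor: ₹80,000; Svea: ₹80,000; Zane: ₹160,000

The spouse counts as an additional share at the children's level, so there are 3 primary shares of ₹160,000. Bastian takes one such share (₹160,000).
The children's combined portion (₹320,000) is divided into 2 shares of ₹160,000: Zane takes ₹160,000; Willa's ₹160,000 share passes to Willa's issue.
Willa's share (₹160,000) is divided into 2 shares of ₹80,000: Noor and Svea each take ₹80,000.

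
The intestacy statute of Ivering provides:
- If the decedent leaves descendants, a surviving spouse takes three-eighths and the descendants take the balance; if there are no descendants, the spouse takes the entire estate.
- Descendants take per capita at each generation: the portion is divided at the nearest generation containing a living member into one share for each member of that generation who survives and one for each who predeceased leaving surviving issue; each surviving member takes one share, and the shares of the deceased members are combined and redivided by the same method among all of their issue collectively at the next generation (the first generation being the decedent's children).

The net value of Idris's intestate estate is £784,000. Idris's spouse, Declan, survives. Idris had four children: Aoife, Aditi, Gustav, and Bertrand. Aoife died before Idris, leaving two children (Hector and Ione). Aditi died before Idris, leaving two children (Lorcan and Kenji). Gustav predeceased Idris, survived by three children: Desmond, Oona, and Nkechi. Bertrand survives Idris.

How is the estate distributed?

Declan: £294,000; Hector: £52,500; Ione: £52,500; Lorcan: £52,500; Kenji: £52,500; Desmond: £52,500; Oona: £52,500; Nkechi: £52,500; Bertrand: £122,500

Declan takes three-eighths of £784,000 = £294,000. The remaining £490,000 passes to the descendants.
The descendants' portion (£490,000) is divided at the children's generation into 4 shares of £122,500. Bertrand takes £122,500. The 3 shares of the deceased (Aoife, Aditi, and Gustav) are combined into a pool of £367,500.
That pool (£367,500) is divided at the grandchildren's generation equally among Hector, Ione, Lorcan, Kenji, Desmond, Oona, and Nkechi: £52,500 each.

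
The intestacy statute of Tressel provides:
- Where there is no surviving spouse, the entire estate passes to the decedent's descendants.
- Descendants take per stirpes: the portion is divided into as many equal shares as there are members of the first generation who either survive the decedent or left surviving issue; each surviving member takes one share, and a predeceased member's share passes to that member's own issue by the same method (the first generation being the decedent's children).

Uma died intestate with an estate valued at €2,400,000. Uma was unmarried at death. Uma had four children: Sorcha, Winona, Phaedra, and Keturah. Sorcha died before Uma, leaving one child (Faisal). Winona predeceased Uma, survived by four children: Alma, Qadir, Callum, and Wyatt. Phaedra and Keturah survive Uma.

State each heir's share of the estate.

Faisal: €600,000; Alma: €150,000; Qadir: €150,000; Callum: €150,000; Wyatt: €150,000; Phaedra: €600,000; Keturah: €600,000

The entire €2,400,000 passes to the descendants.
That amount (€2,400,000) is divided into 4 shares of €600,000: Phaedra and Keturah each take €600,000; Sorcha's €600,000 share passes to Sorcha's issue; Winona's €600,000 share passes to Winona's issue.
Sorcha's share (€600,000) passes entirely to Faisal.
Winona's share (€600,000) is divided into 4 shares of €150,000: Alma, Qadir, Callum, and Wyatt each take €150,000.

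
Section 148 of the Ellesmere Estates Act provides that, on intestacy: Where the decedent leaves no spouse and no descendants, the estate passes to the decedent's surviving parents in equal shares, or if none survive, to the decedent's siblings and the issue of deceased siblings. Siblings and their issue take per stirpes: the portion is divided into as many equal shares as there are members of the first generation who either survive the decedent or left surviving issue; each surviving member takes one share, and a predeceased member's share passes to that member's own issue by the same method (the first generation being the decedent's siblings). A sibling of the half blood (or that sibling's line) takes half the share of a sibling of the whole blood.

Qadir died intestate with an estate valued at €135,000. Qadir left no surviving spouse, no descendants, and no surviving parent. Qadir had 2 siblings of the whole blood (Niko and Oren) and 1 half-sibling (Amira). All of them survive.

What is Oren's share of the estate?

The entire €135,000 passes to the siblings and their issue.
Counting each half-blood sibling's line as half a unit, there are 5/2 units in €135,000, so one unit is €54,000. Whole-blood lines (Niko and Oren) take €54,000 each; half-blood lines (Amira) take €27,000 each.

Oren receives €54,000.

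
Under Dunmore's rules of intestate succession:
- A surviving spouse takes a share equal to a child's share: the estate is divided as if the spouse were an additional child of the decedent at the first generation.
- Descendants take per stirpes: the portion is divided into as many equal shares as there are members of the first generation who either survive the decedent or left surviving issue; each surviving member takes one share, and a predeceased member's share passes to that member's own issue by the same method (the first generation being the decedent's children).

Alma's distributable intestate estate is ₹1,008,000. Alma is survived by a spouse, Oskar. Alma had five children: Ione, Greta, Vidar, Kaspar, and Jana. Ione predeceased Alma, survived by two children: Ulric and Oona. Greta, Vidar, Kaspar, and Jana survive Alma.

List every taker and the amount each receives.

The spouse counts as an additional share at the children's level, so there are 6 primary shares of ₹168,000. Oskar takes one such share (₹168,000).
The children's combined portion (₹840,000) is divided into 5 shares of ₹168,000: Greta, Vidar, Kaspar, and Jana each take ₹168,000; Ione's ₹168,000 share passes to Ione's issue.
Ione's share (₹168,000) is divided into 2 shares of ₹84,000: Ulric and Oona each take ₹84,000.

Oskar: ₹168,000; Ulric: ₹84,000; Oona: ₹84,000; Greta: ₹168,000; Vidar: ₹168,000; Kaspar: ₹168,000; Jana: ₹168,000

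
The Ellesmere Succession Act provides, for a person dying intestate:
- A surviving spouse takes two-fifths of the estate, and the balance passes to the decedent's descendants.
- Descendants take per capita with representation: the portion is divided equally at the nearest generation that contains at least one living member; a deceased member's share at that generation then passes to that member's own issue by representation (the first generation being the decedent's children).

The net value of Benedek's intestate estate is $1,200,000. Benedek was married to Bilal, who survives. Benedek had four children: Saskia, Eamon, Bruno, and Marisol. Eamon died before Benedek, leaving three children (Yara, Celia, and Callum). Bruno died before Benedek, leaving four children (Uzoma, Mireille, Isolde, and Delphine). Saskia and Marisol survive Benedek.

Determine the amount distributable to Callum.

Bilal takes two-fifths of $1,200,000 = $480,000. The remaining $720,000 passes to the descendants.
The descendants' portion ($720,000) is divided into 4 shares of $180,000: Saskia and Marisol each take $180,000; Eamon's $180,000 share passes to Eamon's issue; Bruno's $180,000 share passes to Bruno's issue.
Eamon's share ($180,000) is divided into 3 shares of $60,000: Yara, Celia, and Callum each take $60,000.
Bruno's share ($180,000) is divided into 4 shares of $45,000: Uzoma, Mireille, Isolde, and Delphine each take $45,000.

Callum receives $60,000.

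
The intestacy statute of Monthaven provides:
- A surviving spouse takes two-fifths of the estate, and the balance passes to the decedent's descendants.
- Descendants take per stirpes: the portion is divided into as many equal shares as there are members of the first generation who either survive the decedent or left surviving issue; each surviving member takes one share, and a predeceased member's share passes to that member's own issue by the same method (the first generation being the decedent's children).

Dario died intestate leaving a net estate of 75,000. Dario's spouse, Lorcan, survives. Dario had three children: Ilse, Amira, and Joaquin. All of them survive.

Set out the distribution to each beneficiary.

Lorcan: 30,000; Ilse: 15,000; Amira: 15,000; Joaquin: 15,000

Lorcan takes two-fifths of 75,000 = 30,000. The remaining 45,000 passes to the descendants.
The descendants' portion (45,000) is divided into 3 shares of 15,000: Ilse, Amira, and Joaquin each take 15,000.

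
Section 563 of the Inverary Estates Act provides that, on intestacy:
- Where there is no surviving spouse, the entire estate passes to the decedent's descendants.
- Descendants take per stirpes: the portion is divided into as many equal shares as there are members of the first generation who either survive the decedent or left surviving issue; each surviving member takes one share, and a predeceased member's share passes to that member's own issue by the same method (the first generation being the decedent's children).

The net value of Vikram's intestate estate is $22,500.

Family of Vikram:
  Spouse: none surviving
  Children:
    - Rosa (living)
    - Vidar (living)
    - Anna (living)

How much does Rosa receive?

Rosa receives $7,500.

The entire $22,500 passes to the descendants.
That amount ($22,500) is divided into 3 shares of $7,500: Rosa, Vidar, and Anna each take $7,500.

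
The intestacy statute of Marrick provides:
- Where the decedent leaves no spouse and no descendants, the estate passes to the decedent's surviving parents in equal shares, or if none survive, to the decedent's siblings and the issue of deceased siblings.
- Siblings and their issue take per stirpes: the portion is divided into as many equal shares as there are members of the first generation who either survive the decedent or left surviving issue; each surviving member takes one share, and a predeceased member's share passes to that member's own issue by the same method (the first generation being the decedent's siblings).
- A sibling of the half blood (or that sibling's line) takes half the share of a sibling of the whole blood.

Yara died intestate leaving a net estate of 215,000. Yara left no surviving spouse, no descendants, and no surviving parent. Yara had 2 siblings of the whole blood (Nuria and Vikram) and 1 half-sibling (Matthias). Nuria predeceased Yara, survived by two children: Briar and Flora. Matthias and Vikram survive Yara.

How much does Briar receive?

The entire 215,000 passes to the siblings and their issue.
Counting each half-blood sibling's line as half a unit, there are 5/2 units in 215,000, so one unit is 86,000. Whole-blood lines (Nuria and Vikram) take 86,000 each; half-blood lines (Matthias) take 43,000 each.
Nuria's share (86,000) is divided into 2 shares of 43,000: Briar and Flora each take 43,000.

Briar receives 43,000.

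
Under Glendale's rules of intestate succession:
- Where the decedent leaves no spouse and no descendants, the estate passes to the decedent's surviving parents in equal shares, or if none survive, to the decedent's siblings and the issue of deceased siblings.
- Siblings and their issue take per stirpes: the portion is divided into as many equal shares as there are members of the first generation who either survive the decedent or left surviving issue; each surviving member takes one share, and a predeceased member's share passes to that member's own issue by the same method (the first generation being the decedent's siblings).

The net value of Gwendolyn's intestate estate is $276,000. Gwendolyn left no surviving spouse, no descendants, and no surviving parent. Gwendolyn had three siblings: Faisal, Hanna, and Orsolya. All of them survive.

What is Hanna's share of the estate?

The entire $276,000 passes to the siblings and their issue.
That amount ($276,000) is divided into 3 shares of $92,000: Faisal, Hanna, and Orsolya each take $92,000.

Hanna receives $92,000.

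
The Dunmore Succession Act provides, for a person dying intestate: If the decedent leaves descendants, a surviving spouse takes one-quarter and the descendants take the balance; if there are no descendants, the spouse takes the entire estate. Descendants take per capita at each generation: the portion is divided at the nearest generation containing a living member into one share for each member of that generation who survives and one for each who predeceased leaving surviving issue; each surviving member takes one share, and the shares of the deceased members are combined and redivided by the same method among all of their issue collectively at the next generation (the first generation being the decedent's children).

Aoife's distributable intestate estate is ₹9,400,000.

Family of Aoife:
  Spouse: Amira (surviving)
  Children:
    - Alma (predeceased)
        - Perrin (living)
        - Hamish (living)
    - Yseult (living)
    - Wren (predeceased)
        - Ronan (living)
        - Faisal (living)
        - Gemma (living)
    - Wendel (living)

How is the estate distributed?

Amira: ₹2,350,000; Perrin: ₹705,000; Hamish: ₹705,000; Yseult: ₹1,762,500; Ronan: ₹705,000; Faisal: ₹705,000; Gemma: ₹705,000; Wendel: ₹1,762,500

Amira takes one-quarter of ₹9,400,000 = ₹2,350,000. The remaining ₹7,050,000 passes to the descendants.
The descendants' portion (₹7,050,000) is divided at the children's generation into 4 shares of ₹1,762,500. Yseult and Wendel each take ₹1,762,500. The 2 shares of the deceased (Alma and Wren) are combined into a pool of ₹3,525,000.
That pool (₹3,525,000) is divided at the grandchildren's generation equally among Perrin, Hamish, Ronan, Faisal, and Gemma: ₹705,000 each.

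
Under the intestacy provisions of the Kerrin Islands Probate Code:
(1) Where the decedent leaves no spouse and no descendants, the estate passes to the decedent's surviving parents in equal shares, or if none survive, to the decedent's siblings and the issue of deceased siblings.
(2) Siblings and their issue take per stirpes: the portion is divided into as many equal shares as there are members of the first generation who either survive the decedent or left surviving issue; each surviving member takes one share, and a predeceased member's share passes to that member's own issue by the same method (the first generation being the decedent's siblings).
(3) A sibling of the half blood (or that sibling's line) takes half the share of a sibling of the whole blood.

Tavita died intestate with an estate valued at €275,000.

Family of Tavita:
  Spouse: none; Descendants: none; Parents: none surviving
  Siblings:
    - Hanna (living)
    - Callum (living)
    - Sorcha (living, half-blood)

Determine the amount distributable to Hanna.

The entire €275,000 passes to the siblings and their issue.
Counting each half-blood sibling's line as half a unit, there are 5/2 units in €275,000, so one unit is €110,000. Whole-blood lines (Hanna and Callum) take €110,000 each; half-blood lines (Sorcha) take €55,000 each.

Hanna receives €110,000.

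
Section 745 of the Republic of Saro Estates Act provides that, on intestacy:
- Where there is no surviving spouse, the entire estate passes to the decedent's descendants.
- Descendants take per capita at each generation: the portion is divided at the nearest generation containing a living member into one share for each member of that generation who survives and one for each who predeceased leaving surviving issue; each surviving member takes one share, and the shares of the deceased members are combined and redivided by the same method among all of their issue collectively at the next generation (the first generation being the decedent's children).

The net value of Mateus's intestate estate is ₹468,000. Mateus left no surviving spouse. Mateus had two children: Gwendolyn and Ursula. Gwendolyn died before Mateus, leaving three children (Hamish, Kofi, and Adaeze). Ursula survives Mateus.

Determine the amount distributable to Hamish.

The entire ₹468,000 passes to the descendants.
That amount (₹468,000) is divided at the children's generation into 2 shares of ₹234,000. Ursula takes ₹234,000. The remaining share for the deceased Gwendolyn (₹234,000) is carried to the next generation.
That pool (₹234,000) is divided at the grandchildren's generation equally among Hamish, Kofi, and Adaeze: ₹78,000 each.

Hamish receives ₹78,000.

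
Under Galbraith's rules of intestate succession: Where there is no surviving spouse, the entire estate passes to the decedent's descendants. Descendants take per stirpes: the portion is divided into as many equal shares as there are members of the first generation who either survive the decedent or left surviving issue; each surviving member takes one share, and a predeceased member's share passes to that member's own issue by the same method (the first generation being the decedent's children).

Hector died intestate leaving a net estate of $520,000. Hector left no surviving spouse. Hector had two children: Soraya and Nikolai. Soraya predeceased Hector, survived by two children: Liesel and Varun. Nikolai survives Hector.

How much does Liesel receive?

Liesel receives $130,000.

The entire $520,000 passes to the descendants.
That amount ($520,000) is divided into 2 shares of $260,000: Nikolai takes $260,000; Soraya's $260,000 share passes to Soraya's issue.
Soraya's share ($260,000) is divided into 2 shares of $130,000: Liesel and Varun each take $130,000.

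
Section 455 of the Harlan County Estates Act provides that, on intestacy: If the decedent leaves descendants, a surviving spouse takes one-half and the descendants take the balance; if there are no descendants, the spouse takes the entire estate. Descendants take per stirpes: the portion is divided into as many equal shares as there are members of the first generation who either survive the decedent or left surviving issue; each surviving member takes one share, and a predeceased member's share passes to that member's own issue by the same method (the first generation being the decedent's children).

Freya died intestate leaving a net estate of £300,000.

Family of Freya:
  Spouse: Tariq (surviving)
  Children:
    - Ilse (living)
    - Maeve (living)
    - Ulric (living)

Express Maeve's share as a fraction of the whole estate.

Tariq takes one-half of £300,000 = £150,000. The remaining £150,000 passes to the descendants.
The descendants' portion (£150,000) is divided into 3 shares of £50,000: Ilse, Maeve, and Ulric each take £50,000.

Maeve receives 1/6 of the estate.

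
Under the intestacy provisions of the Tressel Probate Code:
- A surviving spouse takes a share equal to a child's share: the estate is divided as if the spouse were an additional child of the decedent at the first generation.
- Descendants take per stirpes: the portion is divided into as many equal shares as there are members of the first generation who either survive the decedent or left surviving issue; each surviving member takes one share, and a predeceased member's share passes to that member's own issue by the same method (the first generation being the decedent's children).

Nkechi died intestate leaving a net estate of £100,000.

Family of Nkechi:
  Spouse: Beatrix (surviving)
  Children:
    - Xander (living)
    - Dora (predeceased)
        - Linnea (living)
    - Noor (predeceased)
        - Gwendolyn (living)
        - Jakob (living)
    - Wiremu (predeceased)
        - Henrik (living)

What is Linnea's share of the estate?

The spouse counts as an additional share at the children's level, so there are 5 primary shares of £20,000. Beatrix takes one such share (£20,000).
The children's combined portion (£80,000) is divided into 4 shares of £20,000: Xander takes £20,000; Dora's £20,000 share passes to Dora's issue; Noor's £20,000 share passes to Noor's issue; Wiremu's £20,000 share passes to Wiremu's issue.
Dora's share (£20,000) passes entirely to Linnea.
Noor's share (£20,000) is divided into 2 shares of £10,000: Gwendolyn and Jakob each take £10,000.
Wiremu's share (£20,000) passes entirely to Henrik.

Linnea receives £20,000.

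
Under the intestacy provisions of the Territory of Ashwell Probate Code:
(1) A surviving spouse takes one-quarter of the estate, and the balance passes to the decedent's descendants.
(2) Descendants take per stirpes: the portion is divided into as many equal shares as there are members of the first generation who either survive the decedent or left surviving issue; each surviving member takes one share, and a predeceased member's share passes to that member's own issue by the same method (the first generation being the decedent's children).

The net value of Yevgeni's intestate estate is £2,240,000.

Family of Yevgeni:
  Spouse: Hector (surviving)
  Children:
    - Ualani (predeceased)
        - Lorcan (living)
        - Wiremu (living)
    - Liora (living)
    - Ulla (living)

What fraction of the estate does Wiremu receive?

Wiremu receives 1/8 of the estate.

Hector takes one-quarter of £2,240,000 = £560,000. The remaining £1,680,000 passes to the descendants.
The descendants' portion (£1,680,000) is divided into 3 shares of £560,000: Liora and Ulla each take £560,000; Ualani's £560,000 share passes to Ualani's issue.
Ualani's share (£560,000) is divided into 2 shares of £280,000: Lorcan and Wiremu each take £280,000.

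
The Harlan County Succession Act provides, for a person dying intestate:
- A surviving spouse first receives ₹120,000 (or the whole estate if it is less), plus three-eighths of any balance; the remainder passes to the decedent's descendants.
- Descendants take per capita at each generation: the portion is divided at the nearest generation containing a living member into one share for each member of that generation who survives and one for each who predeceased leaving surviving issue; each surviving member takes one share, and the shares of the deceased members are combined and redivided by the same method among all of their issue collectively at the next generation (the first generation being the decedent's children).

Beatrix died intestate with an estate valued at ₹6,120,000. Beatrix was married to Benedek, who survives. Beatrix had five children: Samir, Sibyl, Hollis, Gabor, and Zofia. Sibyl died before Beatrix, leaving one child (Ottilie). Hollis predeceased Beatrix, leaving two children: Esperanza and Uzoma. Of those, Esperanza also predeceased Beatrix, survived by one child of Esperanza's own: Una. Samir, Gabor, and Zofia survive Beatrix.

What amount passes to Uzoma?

Uzoma receives ₹500,000.

Benedek first takes ₹120,000, leaving a balance of ₹6,000,000. Benedek then takes three-eighths of the balance (₹2,250,000), for a total of ₹2,370,000. The remaining ₹3,750,000 passes to the descendants.
The descendants' portion (₹3,750,000) is divided at the children's generation into 5 shares of ₹750,000. Samir, Gabor, and Zofia each take ₹750,000. The 2 shares of the deceased (Sibyl and Hollis) are combined into a pool of ₹1,500,000.
That pool (₹1,500,000) is divided at the grandchildren's generation into 3 shares of ₹500,000. Ottilie and Uzoma each take ₹500,000. The remaining share for the deceased Esperanza (₹500,000) is carried to the next generation.
That pool (₹500,000) passes entirely to Una, the sole taker at the great-grandchildren's generation.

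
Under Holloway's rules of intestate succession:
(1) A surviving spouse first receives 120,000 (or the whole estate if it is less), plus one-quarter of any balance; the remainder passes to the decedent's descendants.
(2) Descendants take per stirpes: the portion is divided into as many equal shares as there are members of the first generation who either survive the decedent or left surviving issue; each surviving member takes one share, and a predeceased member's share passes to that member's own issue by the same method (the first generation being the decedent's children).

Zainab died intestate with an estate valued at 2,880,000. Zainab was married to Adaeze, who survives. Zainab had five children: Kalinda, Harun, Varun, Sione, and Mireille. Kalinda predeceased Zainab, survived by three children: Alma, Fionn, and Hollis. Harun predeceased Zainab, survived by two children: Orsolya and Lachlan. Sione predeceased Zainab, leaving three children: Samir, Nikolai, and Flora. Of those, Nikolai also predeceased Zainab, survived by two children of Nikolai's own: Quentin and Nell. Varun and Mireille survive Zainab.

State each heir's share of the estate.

Adaeze first takes 120,000, leaving a balance of 2,760,000. Adaeze then takes one-quarter of the balance (690,000), for a total of 810,000. The remaining 2,070,000 passes to the descendants.
The descendants' portion (2,070,000) is divided into 5 shares of 414,000: Varun and Mireille each take 414,000; Kalinda's 414,000 share passes to Kalinda's issue; Harun's 414,000 share passes to Harun's issue; Sione's 414,000 share passes to Sione's issue.
Kalinda's share (414,000) is divided into 3 shares of 138,000: Alma, Fionn, and Hollis each take 138,000.
Harun's share (414,000) is divided into 2 shares of 207,000: Orsolya and Lachlan each take 207,000.
Sione's share (414,000) is divided into 3 shares of 138,000: Samir and Flora each take 138,000; Nikolai's 138,000 share passes to Nikolai's issue.
Nikolai's share (138,000) is divided into 2 shares of 69,000: Quentin and Nell each take 69,000.

Adaeze: 810,000; Alma: 138,000; Fionn: 138,000; Hollis: 138,000; Orsolya: 207,000; Lachlan: 207,000; Varun: 414,000; Samir: 138,000; Quentin: 69,000; Nell: 69,000; Flora: 138,000; Mireille: 414,000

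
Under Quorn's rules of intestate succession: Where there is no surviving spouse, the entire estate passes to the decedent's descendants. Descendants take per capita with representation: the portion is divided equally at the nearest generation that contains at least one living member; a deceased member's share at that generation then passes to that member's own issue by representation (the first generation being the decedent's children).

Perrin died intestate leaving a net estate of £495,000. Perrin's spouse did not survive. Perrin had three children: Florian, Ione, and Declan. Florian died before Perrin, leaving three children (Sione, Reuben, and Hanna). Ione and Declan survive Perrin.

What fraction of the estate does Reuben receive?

Reuben receives 1/9 of the estate.

The entire £495,000 passes to the descendants.
That amount (£495,000) is divided into 3 shares of £165,000: Ione and Declan each take £165,000; Florian's £165,000 share passes to Florian's issue.
Florian's share (£165,000) is divided into 3 shares of £55,000: Sione, Reuben, and Hanna each take £55,000.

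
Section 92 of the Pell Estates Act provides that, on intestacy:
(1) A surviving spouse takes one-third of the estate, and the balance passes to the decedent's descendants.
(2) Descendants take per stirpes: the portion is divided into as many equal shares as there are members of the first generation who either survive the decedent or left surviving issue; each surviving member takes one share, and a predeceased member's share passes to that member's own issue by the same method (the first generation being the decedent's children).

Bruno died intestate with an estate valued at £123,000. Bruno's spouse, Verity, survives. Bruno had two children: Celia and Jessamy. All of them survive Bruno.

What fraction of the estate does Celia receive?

Celia receives 1/3 of the estate.

Verity takes one-third of £123,000 = £41,000. The remaining £82,000 passes to the descendants.
The descendants' portion (£82,000) is divided into 2 shares of £41,000: Celia and Jessamy each take £41,000.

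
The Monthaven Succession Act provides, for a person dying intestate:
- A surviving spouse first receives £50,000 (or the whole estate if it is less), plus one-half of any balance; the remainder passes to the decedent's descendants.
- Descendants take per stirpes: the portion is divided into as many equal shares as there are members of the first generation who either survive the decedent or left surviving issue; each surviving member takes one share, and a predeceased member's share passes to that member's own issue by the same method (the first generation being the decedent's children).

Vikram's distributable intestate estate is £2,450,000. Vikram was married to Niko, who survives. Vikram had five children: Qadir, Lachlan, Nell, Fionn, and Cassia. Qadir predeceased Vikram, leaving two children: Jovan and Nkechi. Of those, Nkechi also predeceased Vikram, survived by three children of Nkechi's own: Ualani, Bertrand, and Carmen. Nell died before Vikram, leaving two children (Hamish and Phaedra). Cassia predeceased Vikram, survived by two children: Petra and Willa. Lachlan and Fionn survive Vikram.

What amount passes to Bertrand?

Niko first takes £50,000, leaving a balance of £2,400,000. Niko then takes one-half of the balance (£1,200,000), for a total of £1,250,000. The remaining £1,200,000 passes to the descendants.
The descendants' portion (£1,200,000) is divided into 5 shares of £240,000: Lachlan and Fionn each take £240,000; Qadir's £240,000 share passes to Qadir's issue; Nell's £240,000 share passes to Nell's issue; Cassia's £240,000 share passes to Cassia's issue.
Qadir's share (£240,000) is divided into 2 shares of £120,000: Jovan takes £120,000; Nkechi's £120,000 share passes to Nkechi's issue.
Nkechi's share (£120,000) is divided into 3 shares of £40,000: Ualani, Bertrand, and Carmen each take £40,000.
Nell's share (£240,000) is divided into 2 shares of £120,000: Hamish and Phaedra each take £120,000.
Cassia's share (£240,000) is divided into 2 shares of £120,000: Petra and Willa each take £120,000.

Bertrand receives £40,000.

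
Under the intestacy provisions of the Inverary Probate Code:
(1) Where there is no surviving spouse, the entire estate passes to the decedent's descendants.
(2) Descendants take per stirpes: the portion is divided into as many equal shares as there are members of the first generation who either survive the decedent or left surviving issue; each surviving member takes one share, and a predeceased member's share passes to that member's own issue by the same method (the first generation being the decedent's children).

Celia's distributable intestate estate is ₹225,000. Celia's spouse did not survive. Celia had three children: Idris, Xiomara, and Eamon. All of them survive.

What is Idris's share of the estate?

Idris receives ₹75,000.

The entire ₹225,000 passes to the descendants.
That amount (₹225,000) is divided into 3 shares of ₹75,000: Idris, Xiomara, and Eamon each take ₹75,000.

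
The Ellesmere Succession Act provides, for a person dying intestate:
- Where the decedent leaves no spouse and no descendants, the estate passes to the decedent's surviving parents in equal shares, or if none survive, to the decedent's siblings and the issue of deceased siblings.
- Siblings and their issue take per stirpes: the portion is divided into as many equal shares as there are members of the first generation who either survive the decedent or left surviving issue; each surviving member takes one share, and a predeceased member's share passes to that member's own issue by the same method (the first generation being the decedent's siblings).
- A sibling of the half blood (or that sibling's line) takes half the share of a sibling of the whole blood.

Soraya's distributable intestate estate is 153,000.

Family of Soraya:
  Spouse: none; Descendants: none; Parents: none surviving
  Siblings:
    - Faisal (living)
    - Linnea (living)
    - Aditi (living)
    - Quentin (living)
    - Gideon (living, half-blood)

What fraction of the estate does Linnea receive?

Linnea receives 2/9 of the estate.

The entire 153,000 passes to the siblings and their issue.
Counting each half-blood sibling's line as half a unit, there are 9/2 units in 153,000, so one unit is 34,000. Whole-blood lines (Faisal, Linnea, Aditi, and Quentin) take 34,000 each; half-blood lines (Gideon) take 17,000 each.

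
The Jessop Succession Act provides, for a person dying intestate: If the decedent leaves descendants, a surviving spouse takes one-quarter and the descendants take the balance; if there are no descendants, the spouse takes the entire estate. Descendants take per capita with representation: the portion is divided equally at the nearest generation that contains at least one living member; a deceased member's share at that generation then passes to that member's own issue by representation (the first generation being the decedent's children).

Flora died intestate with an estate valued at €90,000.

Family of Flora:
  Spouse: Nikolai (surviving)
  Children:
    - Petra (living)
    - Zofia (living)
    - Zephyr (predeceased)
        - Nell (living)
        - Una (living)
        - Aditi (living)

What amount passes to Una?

Nikolai takes one-quarter of €90,000 = €22,500. The remaining €67,500 passes to the descendants.
The descendants' portion (€67,500) is divided into 3 shares of €22,500: Petra and Zofia each take €22,500; Zephyr's €22,500 share passes to Zephyr's issue.
Zephyr's share (€22,500) is divided into 3 shares of €7,500: Nell, Una, and Aditi each take €7,500.

Una receives €7,500.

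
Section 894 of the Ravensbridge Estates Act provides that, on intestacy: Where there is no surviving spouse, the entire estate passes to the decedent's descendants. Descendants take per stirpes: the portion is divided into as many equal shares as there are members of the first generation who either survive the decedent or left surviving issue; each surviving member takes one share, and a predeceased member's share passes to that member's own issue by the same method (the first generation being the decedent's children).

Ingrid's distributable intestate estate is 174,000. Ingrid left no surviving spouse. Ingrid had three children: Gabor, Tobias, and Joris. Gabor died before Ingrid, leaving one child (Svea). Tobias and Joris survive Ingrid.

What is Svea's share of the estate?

The entire 174,000 passes to the descendants.
That amount (174,000) is divided into 3 shares of 58,000: Tobias and Joris each take 58,000; Gabor's 58,000 share passes to Gabor's issue.
Gabor's share (58,000) passes entirely to Svea.

Svea receives 58,000.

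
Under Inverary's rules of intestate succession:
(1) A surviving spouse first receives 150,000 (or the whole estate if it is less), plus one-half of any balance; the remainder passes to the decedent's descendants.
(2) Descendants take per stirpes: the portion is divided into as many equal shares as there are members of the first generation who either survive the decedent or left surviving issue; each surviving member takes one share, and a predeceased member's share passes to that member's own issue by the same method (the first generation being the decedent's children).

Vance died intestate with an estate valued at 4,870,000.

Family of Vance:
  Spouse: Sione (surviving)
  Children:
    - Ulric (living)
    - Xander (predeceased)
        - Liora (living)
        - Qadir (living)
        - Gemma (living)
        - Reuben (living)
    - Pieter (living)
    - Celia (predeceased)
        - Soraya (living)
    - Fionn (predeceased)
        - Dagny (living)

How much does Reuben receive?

Sione first takes 150,000, leaving a balance of 4,720,000. Sione then takes one-half of the balance (2,360,000), for a total of 2,510,000. The remaining 2,360,000 passes to the descendants.
The descendants' portion (2,360,000) is divided into 5 shares of 472,000: Ulric and Pieter each take 472,000; Xander's 472,000 share passes to Xander's issue; Celia's 472,000 share passes to Celia's issue; Fionn's 472,000 share passes to Fionn's issue.
Xander's share (472,000) is divided into 4 shares of 118,000: Liora, Qadir, Gemma, and Reuben each take 118,000.
Celia's share (472,000) passes entirely to Soraya.
Fionn's share (472,000) passes entirely to Dagny.

Reuben receives 118,000.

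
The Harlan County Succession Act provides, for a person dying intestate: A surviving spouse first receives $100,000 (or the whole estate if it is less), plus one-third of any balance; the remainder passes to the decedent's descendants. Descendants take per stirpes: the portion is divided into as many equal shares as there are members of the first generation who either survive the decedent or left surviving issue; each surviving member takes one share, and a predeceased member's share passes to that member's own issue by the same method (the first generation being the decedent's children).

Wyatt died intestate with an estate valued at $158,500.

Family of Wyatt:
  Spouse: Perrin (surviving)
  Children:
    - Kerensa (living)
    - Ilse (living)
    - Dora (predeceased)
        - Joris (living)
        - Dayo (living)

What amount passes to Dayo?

Perrin first takes $100,000, leaving a balance of $58,500. Perrin then takes one-third of the balance ($19,500), for a total of $119,500. The remaining $39,000 passes to the descendants.
The descendants' portion ($39,000) is divided into 3 shares of $13,000: Kerensa and Ilse each take $13,000; Dora's $13,000 share passes to Dora's issue.
Dora's share ($13,000) is divided into 2 shares of $6,500: Joris and Dayo each take $6,500.

Dayo receives $6,500.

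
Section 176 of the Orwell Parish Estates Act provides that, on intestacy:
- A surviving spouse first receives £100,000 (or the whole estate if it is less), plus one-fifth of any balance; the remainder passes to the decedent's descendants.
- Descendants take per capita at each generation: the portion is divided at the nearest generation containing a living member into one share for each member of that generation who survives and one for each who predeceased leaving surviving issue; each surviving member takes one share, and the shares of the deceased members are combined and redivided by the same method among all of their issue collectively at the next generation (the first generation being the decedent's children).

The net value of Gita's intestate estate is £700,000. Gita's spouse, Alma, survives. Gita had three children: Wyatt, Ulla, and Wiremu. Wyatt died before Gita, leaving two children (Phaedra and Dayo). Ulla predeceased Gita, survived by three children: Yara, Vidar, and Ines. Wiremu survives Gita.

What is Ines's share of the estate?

Alma first takes £100,000, leaving a balance of £600,000. Alma then takes one-fifth of the balance (£120,000), for a total of £220,000. The remaining £480,000 passes to the descendants.
The descendants' portion (£480,000) is divided at the children's generation into 3 shares of £160,000. Wiremu takes £160,000. The 2 shares of the deceased (Wyatt and Ulla) are combined into a pool of £320,000.
That pool (£320,000) is divided at the grandchildren's generation equally among Phaedra, Dayo, Yara, Vidar, and Ines: £64,000 each.

Ines receives £64,000.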